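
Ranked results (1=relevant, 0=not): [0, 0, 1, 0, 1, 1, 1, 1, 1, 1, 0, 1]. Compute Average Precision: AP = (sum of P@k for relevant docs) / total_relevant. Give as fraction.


Computing P@k for each relevant position:
Position 1: not relevant
Position 2: not relevant
Position 3: relevant, P@3 = 1/3 = 1/3
Position 4: not relevant
Position 5: relevant, P@5 = 2/5 = 2/5
Position 6: relevant, P@6 = 3/6 = 1/2
Position 7: relevant, P@7 = 4/7 = 4/7
Position 8: relevant, P@8 = 5/8 = 5/8
Position 9: relevant, P@9 = 6/9 = 2/3
Position 10: relevant, P@10 = 7/10 = 7/10
Position 11: not relevant
Position 12: relevant, P@12 = 8/12 = 2/3
Sum of P@k = 1/3 + 2/5 + 1/2 + 4/7 + 5/8 + 2/3 + 7/10 + 2/3 = 3749/840
AP = 3749/840 / 8 = 3749/6720

3749/6720


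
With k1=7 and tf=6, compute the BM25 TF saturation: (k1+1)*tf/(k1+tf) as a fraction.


BM25 TF component = (k1+1)*tf / (k1+tf)
k1 = 7, tf = 6
Numerator = (7+1)*6 = 48
Denominator = 7 + 6 = 13
= 48/13 = 48/13

48/13


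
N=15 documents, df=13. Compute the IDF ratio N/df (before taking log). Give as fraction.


IDF ratio = N / df
= 15 / 13
= 15/13

15/13


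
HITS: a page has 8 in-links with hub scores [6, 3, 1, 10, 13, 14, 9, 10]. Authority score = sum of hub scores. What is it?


Authority = sum of hub scores of in-linkers
In-link 1: hub score = 6
In-link 2: hub score = 3
In-link 3: hub score = 1
In-link 4: hub score = 10
In-link 5: hub score = 13
In-link 6: hub score = 14
In-link 7: hub score = 9
In-link 8: hub score = 10
Authority = 6 + 3 + 1 + 10 + 13 + 14 + 9 + 10 = 66

66


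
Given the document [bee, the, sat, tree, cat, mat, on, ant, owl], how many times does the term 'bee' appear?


Document has 9 words
Scanning for 'bee':
Found at positions: [0]
Count = 1

1


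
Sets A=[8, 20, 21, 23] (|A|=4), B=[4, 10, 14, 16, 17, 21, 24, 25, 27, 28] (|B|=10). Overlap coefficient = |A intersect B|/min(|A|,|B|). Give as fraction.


A intersect B = [21]
|A intersect B| = 1
min(|A|, |B|) = min(4, 10) = 4
Overlap = 1 / 4 = 1/4

1/4


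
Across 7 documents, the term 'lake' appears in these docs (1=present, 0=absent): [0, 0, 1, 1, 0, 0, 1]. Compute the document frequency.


Checking each document for 'lake':
Doc 1: absent
Doc 2: absent
Doc 3: present
Doc 4: present
Doc 5: absent
Doc 6: absent
Doc 7: present
df = sum of presences = 0 + 0 + 1 + 1 + 0 + 0 + 1 = 3

3


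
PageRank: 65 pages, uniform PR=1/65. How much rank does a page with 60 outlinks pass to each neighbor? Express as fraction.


Initial PR = 1/65 = 1/65
Outlinks = 60
Contribution per link = PR / outlinks
= 1/65 / 60
= 1/3900

1/3900


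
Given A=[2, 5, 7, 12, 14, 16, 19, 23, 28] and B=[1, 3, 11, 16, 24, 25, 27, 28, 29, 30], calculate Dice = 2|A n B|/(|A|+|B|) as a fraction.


A intersect B = [16, 28]
|A intersect B| = 2
|A| = 9, |B| = 10
Dice = 2*2 / (9+10)
= 4 / 19 = 4/19

4/19


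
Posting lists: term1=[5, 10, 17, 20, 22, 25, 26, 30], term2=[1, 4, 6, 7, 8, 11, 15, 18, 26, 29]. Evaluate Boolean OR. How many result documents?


Boolean OR: find union of posting lists
term1 docs: [5, 10, 17, 20, 22, 25, 26, 30]
term2 docs: [1, 4, 6, 7, 8, 11, 15, 18, 26, 29]
Union: [1, 4, 5, 6, 7, 8, 10, 11, 15, 17, 18, 20, 22, 25, 26, 29, 30]
|union| = 17

17


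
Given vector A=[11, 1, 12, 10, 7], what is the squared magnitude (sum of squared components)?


|A|^2 = sum of squared components
A[0]^2 = 11^2 = 121
A[1]^2 = 1^2 = 1
A[2]^2 = 12^2 = 144
A[3]^2 = 10^2 = 100
A[4]^2 = 7^2 = 49
Sum = 121 + 1 + 144 + 100 + 49 = 415

415


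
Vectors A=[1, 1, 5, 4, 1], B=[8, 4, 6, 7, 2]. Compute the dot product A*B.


Dot product = sum of element-wise products
A[0]*B[0] = 1*8 = 8
A[1]*B[1] = 1*4 = 4
A[2]*B[2] = 5*6 = 30
A[3]*B[3] = 4*7 = 28
A[4]*B[4] = 1*2 = 2
Sum = 8 + 4 + 30 + 28 + 2 = 72

72


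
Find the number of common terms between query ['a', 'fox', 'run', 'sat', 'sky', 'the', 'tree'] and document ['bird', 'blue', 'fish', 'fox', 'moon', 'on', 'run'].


Query terms: ['a', 'fox', 'run', 'sat', 'sky', 'the', 'tree']
Document terms: ['bird', 'blue', 'fish', 'fox', 'moon', 'on', 'run']
Common terms: ['fox', 'run']
Overlap count = 2

2


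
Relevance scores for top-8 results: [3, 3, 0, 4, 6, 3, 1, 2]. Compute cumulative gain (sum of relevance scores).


Cumulative Gain = sum of relevance scores
Position 1: rel=3, running sum=3
Position 2: rel=3, running sum=6
Position 3: rel=0, running sum=6
Position 4: rel=4, running sum=10
Position 5: rel=6, running sum=16
Position 6: rel=3, running sum=19
Position 7: rel=1, running sum=20
Position 8: rel=2, running sum=22
CG = 22

22


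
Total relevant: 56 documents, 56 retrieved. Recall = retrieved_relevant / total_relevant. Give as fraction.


Recall = retrieved_relevant / total_relevant
= 56 / 56
= 56 / (56 + 0)
= 1

1


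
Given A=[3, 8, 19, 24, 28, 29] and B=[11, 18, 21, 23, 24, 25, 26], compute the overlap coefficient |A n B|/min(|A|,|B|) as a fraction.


A intersect B = [24]
|A intersect B| = 1
min(|A|, |B|) = min(6, 7) = 6
Overlap = 1 / 6 = 1/6

1/6


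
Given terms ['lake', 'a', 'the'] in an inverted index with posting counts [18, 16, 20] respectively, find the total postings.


Summing posting list sizes:
'lake': 18 postings
'a': 16 postings
'the': 20 postings
Total = 18 + 16 + 20 = 54

54


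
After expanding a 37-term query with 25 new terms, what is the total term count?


Original terms: 37
Expansion terms: 25
Total = 37 + 25 = 62

62


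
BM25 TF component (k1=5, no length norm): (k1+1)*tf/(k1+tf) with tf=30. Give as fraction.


BM25 TF component = (k1+1)*tf / (k1+tf)
k1 = 5, tf = 30
Numerator = (5+1)*30 = 180
Denominator = 5 + 30 = 35
= 180/35 = 36/7

36/7


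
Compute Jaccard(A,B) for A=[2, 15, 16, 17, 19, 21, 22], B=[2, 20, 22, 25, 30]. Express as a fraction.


A intersect B = [2, 22]
|A intersect B| = 2
A union B = [2, 15, 16, 17, 19, 20, 21, 22, 25, 30]
|A union B| = 10
Jaccard = 2/10 = 1/5

1/5


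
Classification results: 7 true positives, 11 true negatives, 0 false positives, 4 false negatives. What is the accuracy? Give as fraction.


Accuracy = (TP + TN) / (TP + TN + FP + FN)
TP + TN = 7 + 11 = 18
Total = 7 + 11 + 0 + 4 = 22
Accuracy = 18 / 22 = 9/11

9/11


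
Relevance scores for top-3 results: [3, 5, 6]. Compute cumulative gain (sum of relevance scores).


Cumulative Gain = sum of relevance scores
Position 1: rel=3, running sum=3
Position 2: rel=5, running sum=8
Position 3: rel=6, running sum=14
CG = 14

14


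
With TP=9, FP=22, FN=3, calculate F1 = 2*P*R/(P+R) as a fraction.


F1 = 2 * P * R / (P + R)
P = TP/(TP+FP) = 9/31 = 9/31
R = TP/(TP+FN) = 9/12 = 3/4
2 * P * R = 2 * 9/31 * 3/4 = 27/62
P + R = 9/31 + 3/4 = 129/124
F1 = 27/62 / 129/124 = 18/43

18/43


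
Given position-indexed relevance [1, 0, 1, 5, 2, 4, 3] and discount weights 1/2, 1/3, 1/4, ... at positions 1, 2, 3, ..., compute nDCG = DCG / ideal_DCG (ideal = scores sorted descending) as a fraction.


Position discount weights w_i = 1/(i+1) for i=1..7:
Weights = [1/2, 1/3, 1/4, 1/5, 1/6, 1/7, 1/8]
Actual relevance: [1, 0, 1, 5, 2, 4, 3]
DCG = 1/2 + 0/3 + 1/4 + 5/5 + 2/6 + 4/7 + 3/8 = 509/168
Ideal relevance (sorted desc): [5, 4, 3, 2, 1, 1, 0]
Ideal DCG = 5/2 + 4/3 + 3/4 + 2/5 + 1/6 + 1/7 + 0/8 = 741/140
nDCG = DCG / ideal_DCG = 509/168 / 741/140 = 2545/4446

2545/4446


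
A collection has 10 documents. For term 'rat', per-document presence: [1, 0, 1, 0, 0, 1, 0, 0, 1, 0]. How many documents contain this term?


Checking each document for 'rat':
Doc 1: present
Doc 2: absent
Doc 3: present
Doc 4: absent
Doc 5: absent
Doc 6: present
Doc 7: absent
Doc 8: absent
Doc 9: present
Doc 10: absent
df = sum of presences = 1 + 0 + 1 + 0 + 0 + 1 + 0 + 0 + 1 + 0 = 4

4


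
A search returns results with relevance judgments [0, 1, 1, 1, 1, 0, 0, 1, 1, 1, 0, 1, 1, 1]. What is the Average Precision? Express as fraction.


Computing P@k for each relevant position:
Position 1: not relevant
Position 2: relevant, P@2 = 1/2 = 1/2
Position 3: relevant, P@3 = 2/3 = 2/3
Position 4: relevant, P@4 = 3/4 = 3/4
Position 5: relevant, P@5 = 4/5 = 4/5
Position 6: not relevant
Position 7: not relevant
Position 8: relevant, P@8 = 5/8 = 5/8
Position 9: relevant, P@9 = 6/9 = 2/3
Position 10: relevant, P@10 = 7/10 = 7/10
Position 11: not relevant
Position 12: relevant, P@12 = 8/12 = 2/3
Position 13: relevant, P@13 = 9/13 = 9/13
Position 14: relevant, P@14 = 10/14 = 5/7
Sum of P@k = 1/2 + 2/3 + 3/4 + 4/5 + 5/8 + 2/3 + 7/10 + 2/3 + 9/13 + 5/7 = 4937/728
AP = 4937/728 / 10 = 4937/7280

4937/7280


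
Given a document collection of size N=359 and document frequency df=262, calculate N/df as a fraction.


IDF ratio = N / df
= 359 / 262
= 359/262

359/262


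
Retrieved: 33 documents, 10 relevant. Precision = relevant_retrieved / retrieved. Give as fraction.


Precision = relevant_retrieved / total_retrieved
= 10 / 33
= 10 / (10 + 23)
= 10/33

10/33


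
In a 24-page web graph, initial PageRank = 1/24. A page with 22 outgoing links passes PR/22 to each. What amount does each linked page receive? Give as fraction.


Initial PR = 1/24 = 1/24
Outlinks = 22
Contribution per link = PR / outlinks
= 1/24 / 22
= 1/528

1/528


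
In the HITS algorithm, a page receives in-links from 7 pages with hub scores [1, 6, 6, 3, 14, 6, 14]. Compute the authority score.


Authority = sum of hub scores of in-linkers
In-link 1: hub score = 1
In-link 2: hub score = 6
In-link 3: hub score = 6
In-link 4: hub score = 3
In-link 5: hub score = 14
In-link 6: hub score = 6
In-link 7: hub score = 14
Authority = 1 + 6 + 6 + 3 + 14 + 6 + 14 = 50

50


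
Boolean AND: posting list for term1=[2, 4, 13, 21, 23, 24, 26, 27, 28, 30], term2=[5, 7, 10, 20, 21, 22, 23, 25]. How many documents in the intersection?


Boolean AND: find intersection of posting lists
term1 docs: [2, 4, 13, 21, 23, 24, 26, 27, 28, 30]
term2 docs: [5, 7, 10, 20, 21, 22, 23, 25]
Intersection: [21, 23]
|intersection| = 2

2


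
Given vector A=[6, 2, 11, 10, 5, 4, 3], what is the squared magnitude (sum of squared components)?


|A|^2 = sum of squared components
A[0]^2 = 6^2 = 36
A[1]^2 = 2^2 = 4
A[2]^2 = 11^2 = 121
A[3]^2 = 10^2 = 100
A[4]^2 = 5^2 = 25
A[5]^2 = 4^2 = 16
A[6]^2 = 3^2 = 9
Sum = 36 + 4 + 121 + 100 + 25 + 16 + 9 = 311

311


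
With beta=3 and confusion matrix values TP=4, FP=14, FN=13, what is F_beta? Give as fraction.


P = TP/(TP+FP) = 4/18 = 2/9
R = TP/(TP+FN) = 4/17 = 4/17
beta^2 = 3^2 = 9
(1 + beta^2) = 10
Numerator = (1+beta^2)*P*R = 80/153
Denominator = beta^2*P + R = 2 + 4/17 = 38/17
F_beta = 40/171

40/171


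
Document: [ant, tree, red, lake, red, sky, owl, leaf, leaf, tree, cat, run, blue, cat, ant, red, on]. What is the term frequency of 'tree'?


Document has 17 words
Scanning for 'tree':
Found at positions: [1, 9]
Count = 2

2


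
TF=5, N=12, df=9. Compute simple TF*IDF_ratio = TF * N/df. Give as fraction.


TF * (N/df)
= 5 * (12/9)
= 5 * 4/3
= 20/3

20/3


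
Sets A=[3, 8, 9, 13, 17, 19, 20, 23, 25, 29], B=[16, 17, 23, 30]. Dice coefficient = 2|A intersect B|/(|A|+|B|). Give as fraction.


A intersect B = [17, 23]
|A intersect B| = 2
|A| = 10, |B| = 4
Dice = 2*2 / (10+4)
= 4 / 14 = 2/7

2/7


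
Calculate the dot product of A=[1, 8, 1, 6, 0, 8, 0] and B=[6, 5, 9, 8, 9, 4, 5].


Dot product = sum of element-wise products
A[0]*B[0] = 1*6 = 6
A[1]*B[1] = 8*5 = 40
A[2]*B[2] = 1*9 = 9
A[3]*B[3] = 6*8 = 48
A[4]*B[4] = 0*9 = 0
A[5]*B[5] = 8*4 = 32
A[6]*B[6] = 0*5 = 0
Sum = 6 + 40 + 9 + 48 + 0 + 32 + 0 = 135

135


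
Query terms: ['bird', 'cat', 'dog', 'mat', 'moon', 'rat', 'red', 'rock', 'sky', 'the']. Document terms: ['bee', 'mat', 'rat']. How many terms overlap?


Query terms: ['bird', 'cat', 'dog', 'mat', 'moon', 'rat', 'red', 'rock', 'sky', 'the']
Document terms: ['bee', 'mat', 'rat']
Common terms: ['mat', 'rat']
Overlap count = 2

2


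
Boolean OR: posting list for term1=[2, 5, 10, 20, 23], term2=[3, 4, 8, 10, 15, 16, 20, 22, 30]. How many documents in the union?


Boolean OR: find union of posting lists
term1 docs: [2, 5, 10, 20, 23]
term2 docs: [3, 4, 8, 10, 15, 16, 20, 22, 30]
Union: [2, 3, 4, 5, 8, 10, 15, 16, 20, 22, 23, 30]
|union| = 12

12


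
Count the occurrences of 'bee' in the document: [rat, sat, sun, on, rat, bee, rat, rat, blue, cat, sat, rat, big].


Document has 13 words
Scanning for 'bee':
Found at positions: [5]
Count = 1

1


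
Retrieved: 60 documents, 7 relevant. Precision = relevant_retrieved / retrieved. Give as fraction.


Precision = relevant_retrieved / total_retrieved
= 7 / 60
= 7 / (7 + 53)
= 7/60

7/60


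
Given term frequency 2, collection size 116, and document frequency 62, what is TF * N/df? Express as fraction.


TF * (N/df)
= 2 * (116/62)
= 2 * 58/31
= 116/31

116/31


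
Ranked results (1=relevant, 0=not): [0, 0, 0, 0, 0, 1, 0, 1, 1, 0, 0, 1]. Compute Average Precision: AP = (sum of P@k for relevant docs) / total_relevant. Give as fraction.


Computing P@k for each relevant position:
Position 1: not relevant
Position 2: not relevant
Position 3: not relevant
Position 4: not relevant
Position 5: not relevant
Position 6: relevant, P@6 = 1/6 = 1/6
Position 7: not relevant
Position 8: relevant, P@8 = 2/8 = 1/4
Position 9: relevant, P@9 = 3/9 = 1/3
Position 10: not relevant
Position 11: not relevant
Position 12: relevant, P@12 = 4/12 = 1/3
Sum of P@k = 1/6 + 1/4 + 1/3 + 1/3 = 13/12
AP = 13/12 / 4 = 13/48

13/48


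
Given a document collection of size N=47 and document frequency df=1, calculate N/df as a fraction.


IDF ratio = N / df
= 47 / 1
= 47

47


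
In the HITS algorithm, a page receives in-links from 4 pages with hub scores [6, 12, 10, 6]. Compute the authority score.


Authority = sum of hub scores of in-linkers
In-link 1: hub score = 6
In-link 2: hub score = 12
In-link 3: hub score = 10
In-link 4: hub score = 6
Authority = 6 + 12 + 10 + 6 = 34

34


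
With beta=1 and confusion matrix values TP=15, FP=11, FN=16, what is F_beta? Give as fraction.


P = TP/(TP+FP) = 15/26 = 15/26
R = TP/(TP+FN) = 15/31 = 15/31
beta^2 = 1^2 = 1
(1 + beta^2) = 2
Numerator = (1+beta^2)*P*R = 225/403
Denominator = beta^2*P + R = 15/26 + 15/31 = 855/806
F_beta = 10/19

10/19


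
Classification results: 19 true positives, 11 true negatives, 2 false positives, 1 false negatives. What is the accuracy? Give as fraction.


Accuracy = (TP + TN) / (TP + TN + FP + FN)
TP + TN = 19 + 11 = 30
Total = 19 + 11 + 2 + 1 = 33
Accuracy = 30 / 33 = 10/11

10/11


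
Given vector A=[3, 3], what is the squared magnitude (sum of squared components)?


|A|^2 = sum of squared components
A[0]^2 = 3^2 = 9
A[1]^2 = 3^2 = 9
Sum = 9 + 9 = 18

18


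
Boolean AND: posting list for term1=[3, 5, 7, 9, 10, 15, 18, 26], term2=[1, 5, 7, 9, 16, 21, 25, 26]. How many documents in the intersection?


Boolean AND: find intersection of posting lists
term1 docs: [3, 5, 7, 9, 10, 15, 18, 26]
term2 docs: [1, 5, 7, 9, 16, 21, 25, 26]
Intersection: [5, 7, 9, 26]
|intersection| = 4

4


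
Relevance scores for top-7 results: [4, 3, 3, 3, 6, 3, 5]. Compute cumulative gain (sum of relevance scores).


Cumulative Gain = sum of relevance scores
Position 1: rel=4, running sum=4
Position 2: rel=3, running sum=7
Position 3: rel=3, running sum=10
Position 4: rel=3, running sum=13
Position 5: rel=6, running sum=19
Position 6: rel=3, running sum=22
Position 7: rel=5, running sum=27
CG = 27

27


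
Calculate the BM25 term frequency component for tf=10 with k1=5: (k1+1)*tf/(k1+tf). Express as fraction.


BM25 TF component = (k1+1)*tf / (k1+tf)
k1 = 5, tf = 10
Numerator = (5+1)*10 = 60
Denominator = 5 + 10 = 15
= 60/15 = 4

4


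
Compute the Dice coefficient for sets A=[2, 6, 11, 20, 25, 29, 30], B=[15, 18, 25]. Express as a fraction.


A intersect B = [25]
|A intersect B| = 1
|A| = 7, |B| = 3
Dice = 2*1 / (7+3)
= 2 / 10 = 1/5

1/5


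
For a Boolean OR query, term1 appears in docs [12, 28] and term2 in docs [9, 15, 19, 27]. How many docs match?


Boolean OR: find union of posting lists
term1 docs: [12, 28]
term2 docs: [9, 15, 19, 27]
Union: [9, 12, 15, 19, 27, 28]
|union| = 6

6


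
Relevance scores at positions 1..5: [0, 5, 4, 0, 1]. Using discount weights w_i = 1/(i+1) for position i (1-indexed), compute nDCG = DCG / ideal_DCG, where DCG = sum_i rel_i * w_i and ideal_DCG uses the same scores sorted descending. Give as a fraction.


Position discount weights w_i = 1/(i+1) for i=1..5:
Weights = [1/2, 1/3, 1/4, 1/5, 1/6]
Actual relevance: [0, 5, 4, 0, 1]
DCG = 0/2 + 5/3 + 4/4 + 0/5 + 1/6 = 17/6
Ideal relevance (sorted desc): [5, 4, 1, 0, 0]
Ideal DCG = 5/2 + 4/3 + 1/4 + 0/5 + 0/6 = 49/12
nDCG = DCG / ideal_DCG = 17/6 / 49/12 = 34/49

34/49


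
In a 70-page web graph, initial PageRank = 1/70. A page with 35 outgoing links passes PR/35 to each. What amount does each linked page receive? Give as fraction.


Initial PR = 1/70 = 1/70
Outlinks = 35
Contribution per link = PR / outlinks
= 1/70 / 35
= 1/2450

1/2450


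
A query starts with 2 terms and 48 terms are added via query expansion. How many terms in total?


Original terms: 2
Expansion terms: 48
Total = 2 + 48 = 50

50


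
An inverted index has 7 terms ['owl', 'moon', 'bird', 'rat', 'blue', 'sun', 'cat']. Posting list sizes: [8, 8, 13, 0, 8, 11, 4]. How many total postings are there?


Summing posting list sizes:
'owl': 8 postings
'moon': 8 postings
'bird': 13 postings
'rat': 0 postings
'blue': 8 postings
'sun': 11 postings
'cat': 4 postings
Total = 8 + 8 + 13 + 0 + 8 + 11 + 4 = 52

52


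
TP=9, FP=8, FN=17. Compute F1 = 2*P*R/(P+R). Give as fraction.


F1 = 2 * P * R / (P + R)
P = TP/(TP+FP) = 9/17 = 9/17
R = TP/(TP+FN) = 9/26 = 9/26
2 * P * R = 2 * 9/17 * 9/26 = 81/221
P + R = 9/17 + 9/26 = 387/442
F1 = 81/221 / 387/442 = 18/43

18/43


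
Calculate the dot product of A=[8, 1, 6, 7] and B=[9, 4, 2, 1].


Dot product = sum of element-wise products
A[0]*B[0] = 8*9 = 72
A[1]*B[1] = 1*4 = 4
A[2]*B[2] = 6*2 = 12
A[3]*B[3] = 7*1 = 7
Sum = 72 + 4 + 12 + 7 = 95

95


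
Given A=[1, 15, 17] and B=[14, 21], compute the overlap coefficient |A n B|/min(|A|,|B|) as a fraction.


A intersect B = []
|A intersect B| = 0
min(|A|, |B|) = min(3, 2) = 2
Overlap = 0 / 2 = 0

0


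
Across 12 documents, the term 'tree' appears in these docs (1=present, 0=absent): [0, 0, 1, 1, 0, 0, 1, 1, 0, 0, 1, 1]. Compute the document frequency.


Checking each document for 'tree':
Doc 1: absent
Doc 2: absent
Doc 3: present
Doc 4: present
Doc 5: absent
Doc 6: absent
Doc 7: present
Doc 8: present
Doc 9: absent
Doc 10: absent
Doc 11: present
Doc 12: present
df = sum of presences = 0 + 0 + 1 + 1 + 0 + 0 + 1 + 1 + 0 + 0 + 1 + 1 = 6

6


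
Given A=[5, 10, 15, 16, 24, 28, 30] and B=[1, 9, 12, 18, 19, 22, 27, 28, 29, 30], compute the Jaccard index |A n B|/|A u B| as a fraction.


A intersect B = [28, 30]
|A intersect B| = 2
A union B = [1, 5, 9, 10, 12, 15, 16, 18, 19, 22, 24, 27, 28, 29, 30]
|A union B| = 15
Jaccard = 2/15 = 2/15

2/15


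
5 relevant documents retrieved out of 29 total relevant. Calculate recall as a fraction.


Recall = retrieved_relevant / total_relevant
= 5 / 29
= 5 / (5 + 24)
= 5/29

5/29


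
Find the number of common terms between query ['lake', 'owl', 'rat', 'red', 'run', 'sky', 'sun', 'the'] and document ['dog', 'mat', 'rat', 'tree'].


Query terms: ['lake', 'owl', 'rat', 'red', 'run', 'sky', 'sun', 'the']
Document terms: ['dog', 'mat', 'rat', 'tree']
Common terms: ['rat']
Overlap count = 1

1


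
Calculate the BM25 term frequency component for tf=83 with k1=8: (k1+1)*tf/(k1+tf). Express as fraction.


BM25 TF component = (k1+1)*tf / (k1+tf)
k1 = 8, tf = 83
Numerator = (8+1)*83 = 747
Denominator = 8 + 83 = 91
= 747/91 = 747/91

747/91


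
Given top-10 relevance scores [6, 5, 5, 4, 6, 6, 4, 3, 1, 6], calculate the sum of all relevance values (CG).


Cumulative Gain = sum of relevance scores
Position 1: rel=6, running sum=6
Position 2: rel=5, running sum=11
Position 3: rel=5, running sum=16
Position 4: rel=4, running sum=20
Position 5: rel=6, running sum=26
Position 6: rel=6, running sum=32
Position 7: rel=4, running sum=36
Position 8: rel=3, running sum=39
Position 9: rel=1, running sum=40
Position 10: rel=6, running sum=46
CG = 46

46


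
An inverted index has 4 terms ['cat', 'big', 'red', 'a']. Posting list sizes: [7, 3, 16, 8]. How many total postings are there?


Summing posting list sizes:
'cat': 7 postings
'big': 3 postings
'red': 16 postings
'a': 8 postings
Total = 7 + 3 + 16 + 8 = 34

34


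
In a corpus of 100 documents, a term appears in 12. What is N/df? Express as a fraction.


IDF ratio = N / df
= 100 / 12
= 25/3

25/3


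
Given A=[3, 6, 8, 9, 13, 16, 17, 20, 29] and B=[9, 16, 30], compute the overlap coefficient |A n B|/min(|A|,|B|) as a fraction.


A intersect B = [9, 16]
|A intersect B| = 2
min(|A|, |B|) = min(9, 3) = 3
Overlap = 2 / 3 = 2/3

2/3


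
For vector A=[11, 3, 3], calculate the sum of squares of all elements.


|A|^2 = sum of squared components
A[0]^2 = 11^2 = 121
A[1]^2 = 3^2 = 9
A[2]^2 = 3^2 = 9
Sum = 121 + 9 + 9 = 139

139


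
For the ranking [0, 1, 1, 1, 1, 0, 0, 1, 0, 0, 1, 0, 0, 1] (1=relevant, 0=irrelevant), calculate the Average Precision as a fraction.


Computing P@k for each relevant position:
Position 1: not relevant
Position 2: relevant, P@2 = 1/2 = 1/2
Position 3: relevant, P@3 = 2/3 = 2/3
Position 4: relevant, P@4 = 3/4 = 3/4
Position 5: relevant, P@5 = 4/5 = 4/5
Position 6: not relevant
Position 7: not relevant
Position 8: relevant, P@8 = 5/8 = 5/8
Position 9: not relevant
Position 10: not relevant
Position 11: relevant, P@11 = 6/11 = 6/11
Position 12: not relevant
Position 13: not relevant
Position 14: relevant, P@14 = 7/14 = 1/2
Sum of P@k = 1/2 + 2/3 + 3/4 + 4/5 + 5/8 + 6/11 + 1/2 = 5791/1320
AP = 5791/1320 / 7 = 5791/9240

5791/9240


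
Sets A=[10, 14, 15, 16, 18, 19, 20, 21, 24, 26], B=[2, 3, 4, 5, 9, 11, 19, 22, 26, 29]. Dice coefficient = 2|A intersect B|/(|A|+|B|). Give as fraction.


A intersect B = [19, 26]
|A intersect B| = 2
|A| = 10, |B| = 10
Dice = 2*2 / (10+10)
= 4 / 20 = 1/5

1/5


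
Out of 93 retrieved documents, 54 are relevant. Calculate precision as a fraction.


Precision = relevant_retrieved / total_retrieved
= 54 / 93
= 54 / (54 + 39)
= 18/31

18/31


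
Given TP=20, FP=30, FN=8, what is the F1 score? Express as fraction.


F1 = 2 * P * R / (P + R)
P = TP/(TP+FP) = 20/50 = 2/5
R = TP/(TP+FN) = 20/28 = 5/7
2 * P * R = 2 * 2/5 * 5/7 = 4/7
P + R = 2/5 + 5/7 = 39/35
F1 = 4/7 / 39/35 = 20/39

20/39


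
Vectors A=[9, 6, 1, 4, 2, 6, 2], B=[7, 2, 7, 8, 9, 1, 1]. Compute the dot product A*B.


Dot product = sum of element-wise products
A[0]*B[0] = 9*7 = 63
A[1]*B[1] = 6*2 = 12
A[2]*B[2] = 1*7 = 7
A[3]*B[3] = 4*8 = 32
A[4]*B[4] = 2*9 = 18
A[5]*B[5] = 6*1 = 6
A[6]*B[6] = 2*1 = 2
Sum = 63 + 12 + 7 + 32 + 18 + 6 + 2 = 140

140


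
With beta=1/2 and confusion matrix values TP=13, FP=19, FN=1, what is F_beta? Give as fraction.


P = TP/(TP+FP) = 13/32 = 13/32
R = TP/(TP+FN) = 13/14 = 13/14
beta^2 = 1/2^2 = 1/4
(1 + beta^2) = 5/4
Numerator = (1+beta^2)*P*R = 845/1792
Denominator = beta^2*P + R = 13/128 + 13/14 = 923/896
F_beta = 65/142

65/142


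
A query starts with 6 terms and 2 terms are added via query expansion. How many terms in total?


Original terms: 6
Expansion terms: 2
Total = 6 + 2 = 8

8


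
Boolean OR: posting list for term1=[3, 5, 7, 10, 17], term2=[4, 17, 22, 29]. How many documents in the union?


Boolean OR: find union of posting lists
term1 docs: [3, 5, 7, 10, 17]
term2 docs: [4, 17, 22, 29]
Union: [3, 4, 5, 7, 10, 17, 22, 29]
|union| = 8

8


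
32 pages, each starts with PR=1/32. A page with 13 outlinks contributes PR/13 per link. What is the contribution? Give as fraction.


Initial PR = 1/32 = 1/32
Outlinks = 13
Contribution per link = PR / outlinks
= 1/32 / 13
= 1/416

1/416


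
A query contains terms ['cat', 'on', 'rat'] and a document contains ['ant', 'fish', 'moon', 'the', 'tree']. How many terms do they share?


Query terms: ['cat', 'on', 'rat']
Document terms: ['ant', 'fish', 'moon', 'the', 'tree']
Common terms: []
Overlap count = 0

0


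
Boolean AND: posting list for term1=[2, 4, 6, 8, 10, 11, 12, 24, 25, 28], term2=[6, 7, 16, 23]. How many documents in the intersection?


Boolean AND: find intersection of posting lists
term1 docs: [2, 4, 6, 8, 10, 11, 12, 24, 25, 28]
term2 docs: [6, 7, 16, 23]
Intersection: [6]
|intersection| = 1

1


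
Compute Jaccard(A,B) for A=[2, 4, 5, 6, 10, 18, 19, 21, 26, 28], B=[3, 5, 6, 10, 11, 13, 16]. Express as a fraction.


A intersect B = [5, 6, 10]
|A intersect B| = 3
A union B = [2, 3, 4, 5, 6, 10, 11, 13, 16, 18, 19, 21, 26, 28]
|A union B| = 14
Jaccard = 3/14 = 3/14

3/14


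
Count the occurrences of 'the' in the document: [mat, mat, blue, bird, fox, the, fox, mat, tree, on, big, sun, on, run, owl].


Document has 15 words
Scanning for 'the':
Found at positions: [5]
Count = 1

1


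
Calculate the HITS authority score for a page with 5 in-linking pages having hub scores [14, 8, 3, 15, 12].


Authority = sum of hub scores of in-linkers
In-link 1: hub score = 14
In-link 2: hub score = 8
In-link 3: hub score = 3
In-link 4: hub score = 15
In-link 5: hub score = 12
Authority = 14 + 8 + 3 + 15 + 12 = 52

52


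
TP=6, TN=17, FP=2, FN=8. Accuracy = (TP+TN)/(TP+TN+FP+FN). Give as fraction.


Accuracy = (TP + TN) / (TP + TN + FP + FN)
TP + TN = 6 + 17 = 23
Total = 6 + 17 + 2 + 8 = 33
Accuracy = 23 / 33 = 23/33

23/33


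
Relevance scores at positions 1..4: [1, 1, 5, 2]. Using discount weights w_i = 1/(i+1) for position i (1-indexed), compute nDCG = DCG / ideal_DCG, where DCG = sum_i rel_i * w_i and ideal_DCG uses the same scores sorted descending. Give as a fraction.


Position discount weights w_i = 1/(i+1) for i=1..4:
Weights = [1/2, 1/3, 1/4, 1/5]
Actual relevance: [1, 1, 5, 2]
DCG = 1/2 + 1/3 + 5/4 + 2/5 = 149/60
Ideal relevance (sorted desc): [5, 2, 1, 1]
Ideal DCG = 5/2 + 2/3 + 1/4 + 1/5 = 217/60
nDCG = DCG / ideal_DCG = 149/60 / 217/60 = 149/217

149/217


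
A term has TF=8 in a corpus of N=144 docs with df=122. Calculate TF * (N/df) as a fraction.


TF * (N/df)
= 8 * (144/122)
= 8 * 72/61
= 576/61

576/61


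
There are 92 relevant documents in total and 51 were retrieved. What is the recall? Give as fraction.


Recall = retrieved_relevant / total_relevant
= 51 / 92
= 51 / (51 + 41)
= 51/92

51/92


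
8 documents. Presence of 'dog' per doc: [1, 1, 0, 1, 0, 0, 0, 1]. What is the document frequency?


Checking each document for 'dog':
Doc 1: present
Doc 2: present
Doc 3: absent
Doc 4: present
Doc 5: absent
Doc 6: absent
Doc 7: absent
Doc 8: present
df = sum of presences = 1 + 1 + 0 + 1 + 0 + 0 + 0 + 1 = 4

4


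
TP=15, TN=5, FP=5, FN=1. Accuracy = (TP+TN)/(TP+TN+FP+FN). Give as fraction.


Accuracy = (TP + TN) / (TP + TN + FP + FN)
TP + TN = 15 + 5 = 20
Total = 15 + 5 + 5 + 1 = 26
Accuracy = 20 / 26 = 10/13

10/13


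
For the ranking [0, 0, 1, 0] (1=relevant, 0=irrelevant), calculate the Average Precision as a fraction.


Computing P@k for each relevant position:
Position 1: not relevant
Position 2: not relevant
Position 3: relevant, P@3 = 1/3 = 1/3
Position 4: not relevant
Sum of P@k = 1/3 = 1/3
AP = 1/3 / 1 = 1/3

1/3


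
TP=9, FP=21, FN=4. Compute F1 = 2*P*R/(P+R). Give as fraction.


F1 = 2 * P * R / (P + R)
P = TP/(TP+FP) = 9/30 = 3/10
R = TP/(TP+FN) = 9/13 = 9/13
2 * P * R = 2 * 3/10 * 9/13 = 27/65
P + R = 3/10 + 9/13 = 129/130
F1 = 27/65 / 129/130 = 18/43

18/43


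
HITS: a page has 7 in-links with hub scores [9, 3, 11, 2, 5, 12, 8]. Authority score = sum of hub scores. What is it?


Authority = sum of hub scores of in-linkers
In-link 1: hub score = 9
In-link 2: hub score = 3
In-link 3: hub score = 11
In-link 4: hub score = 2
In-link 5: hub score = 5
In-link 6: hub score = 12
In-link 7: hub score = 8
Authority = 9 + 3 + 11 + 2 + 5 + 12 + 8 = 50

50


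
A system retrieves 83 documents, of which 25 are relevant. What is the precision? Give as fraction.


Precision = relevant_retrieved / total_retrieved
= 25 / 83
= 25 / (25 + 58)
= 25/83

25/83


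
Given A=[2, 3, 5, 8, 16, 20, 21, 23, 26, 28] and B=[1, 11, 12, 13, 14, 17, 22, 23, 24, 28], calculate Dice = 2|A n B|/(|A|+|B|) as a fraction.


A intersect B = [23, 28]
|A intersect B| = 2
|A| = 10, |B| = 10
Dice = 2*2 / (10+10)
= 4 / 20 = 1/5

1/5


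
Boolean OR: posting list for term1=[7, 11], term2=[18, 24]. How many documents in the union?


Boolean OR: find union of posting lists
term1 docs: [7, 11]
term2 docs: [18, 24]
Union: [7, 11, 18, 24]
|union| = 4

4


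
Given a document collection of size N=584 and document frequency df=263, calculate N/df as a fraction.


IDF ratio = N / df
= 584 / 263
= 584/263

584/263


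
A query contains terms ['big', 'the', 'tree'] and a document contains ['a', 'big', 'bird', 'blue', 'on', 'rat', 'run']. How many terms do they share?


Query terms: ['big', 'the', 'tree']
Document terms: ['a', 'big', 'bird', 'blue', 'on', 'rat', 'run']
Common terms: ['big']
Overlap count = 1

1


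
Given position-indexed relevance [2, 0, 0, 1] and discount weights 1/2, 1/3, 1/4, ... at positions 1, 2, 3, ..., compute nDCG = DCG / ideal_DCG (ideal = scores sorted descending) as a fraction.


Position discount weights w_i = 1/(i+1) for i=1..4:
Weights = [1/2, 1/3, 1/4, 1/5]
Actual relevance: [2, 0, 0, 1]
DCG = 2/2 + 0/3 + 0/4 + 1/5 = 6/5
Ideal relevance (sorted desc): [2, 1, 0, 0]
Ideal DCG = 2/2 + 1/3 + 0/4 + 0/5 = 4/3
nDCG = DCG / ideal_DCG = 6/5 / 4/3 = 9/10

9/10


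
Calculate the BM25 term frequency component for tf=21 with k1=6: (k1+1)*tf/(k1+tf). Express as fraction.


BM25 TF component = (k1+1)*tf / (k1+tf)
k1 = 6, tf = 21
Numerator = (6+1)*21 = 147
Denominator = 6 + 21 = 27
= 147/27 = 49/9

49/9


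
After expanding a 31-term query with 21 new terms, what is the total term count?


Original terms: 31
Expansion terms: 21
Total = 31 + 21 = 52

52


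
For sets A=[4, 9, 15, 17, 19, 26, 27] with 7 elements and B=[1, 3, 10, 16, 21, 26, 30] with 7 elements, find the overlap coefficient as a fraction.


A intersect B = [26]
|A intersect B| = 1
min(|A|, |B|) = min(7, 7) = 7
Overlap = 1 / 7 = 1/7

1/7


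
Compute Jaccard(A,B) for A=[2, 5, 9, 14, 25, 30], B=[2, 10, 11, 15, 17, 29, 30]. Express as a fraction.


A intersect B = [2, 30]
|A intersect B| = 2
A union B = [2, 5, 9, 10, 11, 14, 15, 17, 25, 29, 30]
|A union B| = 11
Jaccard = 2/11 = 2/11

2/11


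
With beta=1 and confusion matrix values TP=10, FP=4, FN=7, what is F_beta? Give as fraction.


P = TP/(TP+FP) = 10/14 = 5/7
R = TP/(TP+FN) = 10/17 = 10/17
beta^2 = 1^2 = 1
(1 + beta^2) = 2
Numerator = (1+beta^2)*P*R = 100/119
Denominator = beta^2*P + R = 5/7 + 10/17 = 155/119
F_beta = 20/31

20/31


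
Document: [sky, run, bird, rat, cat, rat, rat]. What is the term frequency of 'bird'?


Document has 7 words
Scanning for 'bird':
Found at positions: [2]
Count = 1

1


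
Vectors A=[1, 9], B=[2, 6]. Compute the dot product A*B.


Dot product = sum of element-wise products
A[0]*B[0] = 1*2 = 2
A[1]*B[1] = 9*6 = 54
Sum = 2 + 54 = 56

56


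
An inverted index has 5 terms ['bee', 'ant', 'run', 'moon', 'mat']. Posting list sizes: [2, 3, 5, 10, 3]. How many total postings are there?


Summing posting list sizes:
'bee': 2 postings
'ant': 3 postings
'run': 5 postings
'moon': 10 postings
'mat': 3 postings
Total = 2 + 3 + 5 + 10 + 3 = 23

23


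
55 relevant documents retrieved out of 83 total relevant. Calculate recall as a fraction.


Recall = retrieved_relevant / total_relevant
= 55 / 83
= 55 / (55 + 28)
= 55/83

55/83


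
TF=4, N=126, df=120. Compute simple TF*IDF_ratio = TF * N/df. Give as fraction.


TF * (N/df)
= 4 * (126/120)
= 4 * 21/20
= 21/5

21/5


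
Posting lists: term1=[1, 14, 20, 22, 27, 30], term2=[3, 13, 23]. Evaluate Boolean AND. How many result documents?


Boolean AND: find intersection of posting lists
term1 docs: [1, 14, 20, 22, 27, 30]
term2 docs: [3, 13, 23]
Intersection: []
|intersection| = 0

0


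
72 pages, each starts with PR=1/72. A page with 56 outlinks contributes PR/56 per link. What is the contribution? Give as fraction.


Initial PR = 1/72 = 1/72
Outlinks = 56
Contribution per link = PR / outlinks
= 1/72 / 56
= 1/4032

1/4032


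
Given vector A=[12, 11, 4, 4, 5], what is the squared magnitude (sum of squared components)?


|A|^2 = sum of squared components
A[0]^2 = 12^2 = 144
A[1]^2 = 11^2 = 121
A[2]^2 = 4^2 = 16
A[3]^2 = 4^2 = 16
A[4]^2 = 5^2 = 25
Sum = 144 + 121 + 16 + 16 + 25 = 322

322


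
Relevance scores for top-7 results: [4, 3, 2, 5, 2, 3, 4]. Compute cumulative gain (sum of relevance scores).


Cumulative Gain = sum of relevance scores
Position 1: rel=4, running sum=4
Position 2: rel=3, running sum=7
Position 3: rel=2, running sum=9
Position 4: rel=5, running sum=14
Position 5: rel=2, running sum=16
Position 6: rel=3, running sum=19
Position 7: rel=4, running sum=23
CG = 23

23


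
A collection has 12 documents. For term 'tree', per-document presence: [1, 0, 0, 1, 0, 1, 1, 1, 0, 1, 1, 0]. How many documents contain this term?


Checking each document for 'tree':
Doc 1: present
Doc 2: absent
Doc 3: absent
Doc 4: present
Doc 5: absent
Doc 6: present
Doc 7: present
Doc 8: present
Doc 9: absent
Doc 10: present
Doc 11: present
Doc 12: absent
df = sum of presences = 1 + 0 + 0 + 1 + 0 + 1 + 1 + 1 + 0 + 1 + 1 + 0 = 7

7


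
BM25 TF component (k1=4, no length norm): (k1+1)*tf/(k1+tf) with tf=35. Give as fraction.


BM25 TF component = (k1+1)*tf / (k1+tf)
k1 = 4, tf = 35
Numerator = (4+1)*35 = 175
Denominator = 4 + 35 = 39
= 175/39 = 175/39

175/39


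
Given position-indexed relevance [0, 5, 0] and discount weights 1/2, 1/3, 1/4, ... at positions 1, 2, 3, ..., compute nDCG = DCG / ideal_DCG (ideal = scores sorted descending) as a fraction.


Position discount weights w_i = 1/(i+1) for i=1..3:
Weights = [1/2, 1/3, 1/4]
Actual relevance: [0, 5, 0]
DCG = 0/2 + 5/3 + 0/4 = 5/3
Ideal relevance (sorted desc): [5, 0, 0]
Ideal DCG = 5/2 + 0/3 + 0/4 = 5/2
nDCG = DCG / ideal_DCG = 5/3 / 5/2 = 2/3

2/3


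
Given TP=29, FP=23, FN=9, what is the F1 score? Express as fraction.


F1 = 2 * P * R / (P + R)
P = TP/(TP+FP) = 29/52 = 29/52
R = TP/(TP+FN) = 29/38 = 29/38
2 * P * R = 2 * 29/52 * 29/38 = 841/988
P + R = 29/52 + 29/38 = 1305/988
F1 = 841/988 / 1305/988 = 29/45

29/45


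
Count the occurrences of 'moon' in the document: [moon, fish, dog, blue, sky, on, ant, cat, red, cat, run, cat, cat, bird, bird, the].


Document has 16 words
Scanning for 'moon':
Found at positions: [0]
Count = 1

1


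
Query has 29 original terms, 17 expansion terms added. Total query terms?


Original terms: 29
Expansion terms: 17
Total = 29 + 17 = 46

46


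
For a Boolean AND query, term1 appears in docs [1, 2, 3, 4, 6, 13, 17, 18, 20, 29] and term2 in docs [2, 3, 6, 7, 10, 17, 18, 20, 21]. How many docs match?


Boolean AND: find intersection of posting lists
term1 docs: [1, 2, 3, 4, 6, 13, 17, 18, 20, 29]
term2 docs: [2, 3, 6, 7, 10, 17, 18, 20, 21]
Intersection: [2, 3, 6, 17, 18, 20]
|intersection| = 6

6


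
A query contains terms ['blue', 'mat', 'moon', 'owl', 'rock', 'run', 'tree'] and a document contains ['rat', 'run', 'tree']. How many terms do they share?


Query terms: ['blue', 'mat', 'moon', 'owl', 'rock', 'run', 'tree']
Document terms: ['rat', 'run', 'tree']
Common terms: ['run', 'tree']
Overlap count = 2

2


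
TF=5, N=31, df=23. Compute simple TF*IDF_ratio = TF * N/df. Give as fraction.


TF * (N/df)
= 5 * (31/23)
= 5 * 31/23
= 155/23

155/23


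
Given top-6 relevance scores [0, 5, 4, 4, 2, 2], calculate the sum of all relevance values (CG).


Cumulative Gain = sum of relevance scores
Position 1: rel=0, running sum=0
Position 2: rel=5, running sum=5
Position 3: rel=4, running sum=9
Position 4: rel=4, running sum=13
Position 5: rel=2, running sum=15
Position 6: rel=2, running sum=17
CG = 17

17


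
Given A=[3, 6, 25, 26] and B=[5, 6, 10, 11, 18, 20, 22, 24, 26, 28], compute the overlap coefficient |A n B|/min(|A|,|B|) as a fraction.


A intersect B = [6, 26]
|A intersect B| = 2
min(|A|, |B|) = min(4, 10) = 4
Overlap = 2 / 4 = 1/2

1/2


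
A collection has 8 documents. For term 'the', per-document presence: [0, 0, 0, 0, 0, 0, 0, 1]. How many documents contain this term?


Checking each document for 'the':
Doc 1: absent
Doc 2: absent
Doc 3: absent
Doc 4: absent
Doc 5: absent
Doc 6: absent
Doc 7: absent
Doc 8: present
df = sum of presences = 0 + 0 + 0 + 0 + 0 + 0 + 0 + 1 = 1

1


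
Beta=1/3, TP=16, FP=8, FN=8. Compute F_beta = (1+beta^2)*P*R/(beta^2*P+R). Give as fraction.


P = TP/(TP+FP) = 16/24 = 2/3
R = TP/(TP+FN) = 16/24 = 2/3
beta^2 = 1/3^2 = 1/9
(1 + beta^2) = 10/9
Numerator = (1+beta^2)*P*R = 40/81
Denominator = beta^2*P + R = 2/27 + 2/3 = 20/27
F_beta = 2/3

2/3


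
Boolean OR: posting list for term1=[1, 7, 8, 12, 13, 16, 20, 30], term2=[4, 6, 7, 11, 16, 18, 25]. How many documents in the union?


Boolean OR: find union of posting lists
term1 docs: [1, 7, 8, 12, 13, 16, 20, 30]
term2 docs: [4, 6, 7, 11, 16, 18, 25]
Union: [1, 4, 6, 7, 8, 11, 12, 13, 16, 18, 20, 25, 30]
|union| = 13

13


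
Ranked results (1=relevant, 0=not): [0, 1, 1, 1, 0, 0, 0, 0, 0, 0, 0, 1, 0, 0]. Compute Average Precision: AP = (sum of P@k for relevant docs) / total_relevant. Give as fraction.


Computing P@k for each relevant position:
Position 1: not relevant
Position 2: relevant, P@2 = 1/2 = 1/2
Position 3: relevant, P@3 = 2/3 = 2/3
Position 4: relevant, P@4 = 3/4 = 3/4
Position 5: not relevant
Position 6: not relevant
Position 7: not relevant
Position 8: not relevant
Position 9: not relevant
Position 10: not relevant
Position 11: not relevant
Position 12: relevant, P@12 = 4/12 = 1/3
Position 13: not relevant
Position 14: not relevant
Sum of P@k = 1/2 + 2/3 + 3/4 + 1/3 = 9/4
AP = 9/4 / 4 = 9/16

9/16


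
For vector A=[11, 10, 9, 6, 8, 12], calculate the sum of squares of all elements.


|A|^2 = sum of squared components
A[0]^2 = 11^2 = 121
A[1]^2 = 10^2 = 100
A[2]^2 = 9^2 = 81
A[3]^2 = 6^2 = 36
A[4]^2 = 8^2 = 64
A[5]^2 = 12^2 = 144
Sum = 121 + 100 + 81 + 36 + 64 + 144 = 546

546


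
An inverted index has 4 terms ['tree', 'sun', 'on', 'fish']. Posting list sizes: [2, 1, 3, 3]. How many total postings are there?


Summing posting list sizes:
'tree': 2 postings
'sun': 1 postings
'on': 3 postings
'fish': 3 postings
Total = 2 + 1 + 3 + 3 = 9

9


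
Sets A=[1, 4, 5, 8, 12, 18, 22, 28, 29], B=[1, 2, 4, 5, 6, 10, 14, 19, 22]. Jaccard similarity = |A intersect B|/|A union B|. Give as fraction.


A intersect B = [1, 4, 5, 22]
|A intersect B| = 4
A union B = [1, 2, 4, 5, 6, 8, 10, 12, 14, 18, 19, 22, 28, 29]
|A union B| = 14
Jaccard = 4/14 = 2/7

2/7


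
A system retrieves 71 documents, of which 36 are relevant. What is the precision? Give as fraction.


Precision = relevant_retrieved / total_retrieved
= 36 / 71
= 36 / (36 + 35)
= 36/71

36/71


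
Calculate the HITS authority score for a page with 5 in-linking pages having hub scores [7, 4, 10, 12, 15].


Authority = sum of hub scores of in-linkers
In-link 1: hub score = 7
In-link 2: hub score = 4
In-link 3: hub score = 10
In-link 4: hub score = 12
In-link 5: hub score = 15
Authority = 7 + 4 + 10 + 12 + 15 = 48

48


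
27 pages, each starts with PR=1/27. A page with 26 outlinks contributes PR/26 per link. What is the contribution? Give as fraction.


Initial PR = 1/27 = 1/27
Outlinks = 26
Contribution per link = PR / outlinks
= 1/27 / 26
= 1/702

1/702


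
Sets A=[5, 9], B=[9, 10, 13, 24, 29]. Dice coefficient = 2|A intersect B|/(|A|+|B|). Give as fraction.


A intersect B = [9]
|A intersect B| = 1
|A| = 2, |B| = 5
Dice = 2*1 / (2+5)
= 2 / 7 = 2/7

2/7
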